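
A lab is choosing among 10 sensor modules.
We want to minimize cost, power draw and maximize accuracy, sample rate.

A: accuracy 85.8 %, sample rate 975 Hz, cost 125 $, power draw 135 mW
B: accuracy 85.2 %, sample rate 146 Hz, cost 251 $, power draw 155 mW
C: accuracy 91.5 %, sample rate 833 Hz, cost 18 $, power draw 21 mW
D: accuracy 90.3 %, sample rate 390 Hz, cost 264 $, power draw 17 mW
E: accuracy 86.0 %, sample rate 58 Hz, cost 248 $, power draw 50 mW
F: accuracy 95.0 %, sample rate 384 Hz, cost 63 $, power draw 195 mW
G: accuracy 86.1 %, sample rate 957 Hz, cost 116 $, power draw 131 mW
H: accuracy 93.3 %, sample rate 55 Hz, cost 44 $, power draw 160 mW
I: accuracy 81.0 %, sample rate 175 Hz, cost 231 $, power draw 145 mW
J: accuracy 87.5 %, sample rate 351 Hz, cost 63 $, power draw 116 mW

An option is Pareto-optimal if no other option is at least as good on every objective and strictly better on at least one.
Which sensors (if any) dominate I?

A, C, G, J

A: accuracy 85.8≥81.0, sample rate 975≥175, cost 125≤231, power draw 135≤145 — dominates I.
C: accuracy 91.5≥81.0, sample rate 833≥175, cost 18≤231, power draw 21≤145 — dominates I.
G: accuracy 86.1≥81.0, sample rate 957≥175, cost 116≤231, power draw 131≤145 — dominates I.
J: accuracy 87.5≥81.0, sample rate 351≥175, cost 63≤231, power draw 116≤145 — dominates I.
Others (B, D, E, F, H) are each worse than I on at least one objective.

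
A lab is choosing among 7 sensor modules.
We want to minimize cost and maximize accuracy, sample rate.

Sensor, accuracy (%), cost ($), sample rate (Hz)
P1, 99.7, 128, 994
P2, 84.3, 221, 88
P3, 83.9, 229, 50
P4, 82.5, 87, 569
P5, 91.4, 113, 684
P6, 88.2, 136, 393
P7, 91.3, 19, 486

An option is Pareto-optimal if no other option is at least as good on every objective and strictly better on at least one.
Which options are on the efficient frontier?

P1, P4, P5, P7

P1: not dominated (best accuracy).
P2: dominated by P1 (accuracy 99.7≥84.3, cost 128≤221, sample rate 994≥88).
P3: dominated by P1 (accuracy 99.7≥83.9, cost 128≤229, sample rate 994≥50).
P4: not dominated.
P5: not dominated.
P6: dominated by P1 (accuracy 99.7≥88.2, cost 128≤136, sample rate 994≥393).
P7: not dominated (best cost).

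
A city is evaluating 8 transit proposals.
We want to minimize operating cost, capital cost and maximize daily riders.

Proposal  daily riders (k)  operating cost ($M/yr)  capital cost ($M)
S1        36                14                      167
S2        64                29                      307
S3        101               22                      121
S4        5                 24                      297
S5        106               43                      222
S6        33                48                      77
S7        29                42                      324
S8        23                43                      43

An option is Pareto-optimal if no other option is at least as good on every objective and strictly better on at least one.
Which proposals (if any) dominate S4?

S1, S3

S1: daily riders 36≥5, operating cost 14≤24, capital cost 167≤297 — dominates S4.
S3: daily riders 101≥5, operating cost 22≤24, capital cost 121≤297 — dominates S4.
Others (S2, S5, S6, S7, S8) are each worse than S4 on at least one objective.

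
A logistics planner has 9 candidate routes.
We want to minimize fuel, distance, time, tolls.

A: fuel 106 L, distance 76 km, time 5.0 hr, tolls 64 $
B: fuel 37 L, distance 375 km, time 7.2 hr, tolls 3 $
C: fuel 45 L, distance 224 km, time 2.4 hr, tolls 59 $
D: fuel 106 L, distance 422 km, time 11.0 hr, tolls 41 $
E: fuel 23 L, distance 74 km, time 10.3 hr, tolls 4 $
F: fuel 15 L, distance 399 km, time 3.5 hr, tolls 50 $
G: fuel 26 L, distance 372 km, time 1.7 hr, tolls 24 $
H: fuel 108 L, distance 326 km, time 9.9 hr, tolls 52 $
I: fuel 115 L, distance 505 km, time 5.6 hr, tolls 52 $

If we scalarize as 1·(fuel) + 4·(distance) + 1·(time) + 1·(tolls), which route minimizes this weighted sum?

A: 1·106 + 4·76 + 1·5.0 + 1·64 = 479.0
B: 1·37 + 4·375 + 1·7.2 + 1·3 = 1547.2
C: 1·45 + 4·224 + 1·2.4 + 1·59 = 1002.4
D: 1·106 + 4·422 + 1·11.0 + 1·41 = 1846.0
E: 1·23 + 4·74 + 1·10.3 + 1·4 = 333.3
F: 1·15 + 4·399 + 1·3.5 + 1·50 = 1664.5
G: 1·26 + 4·372 + 1·1.7 + 1·24 = 1539.7
H: 1·108 + 4·326 + 1·9.9 + 1·52 = 1473.9
I: 1·115 + 4·505 + 1·5.6 + 1·52 = 2192.6
Lowest: E at 333.3.

E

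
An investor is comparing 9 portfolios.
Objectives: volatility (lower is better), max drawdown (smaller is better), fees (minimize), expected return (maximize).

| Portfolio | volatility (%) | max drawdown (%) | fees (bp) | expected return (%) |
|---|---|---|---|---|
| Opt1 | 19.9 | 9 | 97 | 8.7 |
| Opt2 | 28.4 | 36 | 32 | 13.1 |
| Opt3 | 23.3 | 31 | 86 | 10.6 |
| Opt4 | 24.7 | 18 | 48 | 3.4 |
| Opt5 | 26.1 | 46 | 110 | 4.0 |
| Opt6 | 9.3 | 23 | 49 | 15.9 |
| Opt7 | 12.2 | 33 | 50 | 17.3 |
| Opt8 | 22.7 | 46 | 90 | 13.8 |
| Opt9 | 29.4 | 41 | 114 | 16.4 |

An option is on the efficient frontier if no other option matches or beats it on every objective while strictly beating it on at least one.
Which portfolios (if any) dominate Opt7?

none

Opt1: worse on volatility (19.9 vs 12.2).
Opt2: worse on volatility (28.4 vs 12.2).
Opt3: worse on volatility (23.3 vs 12.2).
Opt4: worse on volatility (24.7 vs 12.2).
Opt5: worse on volatility (26.1 vs 12.2).
Opt6: worse on expected return (15.9 vs 17.3).
Opt8: worse on volatility (22.7 vs 12.2).
Opt9: worse on volatility (29.4 vs 12.2).
No option dominates Opt7.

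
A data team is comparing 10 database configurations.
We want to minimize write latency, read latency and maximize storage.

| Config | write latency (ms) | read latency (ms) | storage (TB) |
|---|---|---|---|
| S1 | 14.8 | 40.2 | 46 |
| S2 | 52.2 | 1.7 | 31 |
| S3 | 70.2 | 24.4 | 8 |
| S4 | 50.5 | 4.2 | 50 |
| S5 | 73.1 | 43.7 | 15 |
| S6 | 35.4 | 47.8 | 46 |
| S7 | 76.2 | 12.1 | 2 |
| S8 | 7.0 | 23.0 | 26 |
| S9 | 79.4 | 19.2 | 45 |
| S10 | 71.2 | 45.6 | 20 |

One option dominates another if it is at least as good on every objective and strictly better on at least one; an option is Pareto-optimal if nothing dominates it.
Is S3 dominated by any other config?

Yes

S2 vs S3: write latency 52.2≤70.2, read latency 1.7≤24.4, storage 31≥8 — S2 is at least as good on every objective and strictly better on at least one, so S2 dominates S3.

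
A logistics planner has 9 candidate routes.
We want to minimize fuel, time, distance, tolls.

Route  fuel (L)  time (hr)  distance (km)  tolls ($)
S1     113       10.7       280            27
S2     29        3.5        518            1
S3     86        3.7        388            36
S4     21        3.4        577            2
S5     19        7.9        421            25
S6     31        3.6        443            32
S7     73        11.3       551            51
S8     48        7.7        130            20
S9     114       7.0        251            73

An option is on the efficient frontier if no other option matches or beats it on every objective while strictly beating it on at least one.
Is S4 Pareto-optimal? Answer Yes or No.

Yes

S1: worse on fuel (113 vs 21).
S2: worse on fuel (29 vs 21).
S3: worse on fuel (86 vs 21).
S5: worse on time (7.9 vs 3.4).
S6: worse on fuel (31 vs 21).
S7: worse on fuel (73 vs 21).
S8: worse on fuel (48 vs 21).
S9: worse on fuel (114 vs 21).
No option is at least as good as S4 on every objective and strictly better on one.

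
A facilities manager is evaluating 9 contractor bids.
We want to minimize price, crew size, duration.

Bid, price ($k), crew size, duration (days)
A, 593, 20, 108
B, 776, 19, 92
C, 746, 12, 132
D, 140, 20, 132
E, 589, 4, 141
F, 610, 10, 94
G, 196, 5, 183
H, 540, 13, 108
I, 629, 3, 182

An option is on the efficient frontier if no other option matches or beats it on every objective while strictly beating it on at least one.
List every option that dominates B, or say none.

none

A: worse on crew size (20 vs 19).
C: worse on duration (132 vs 92).
D: worse on crew size (20 vs 19).
E: worse on duration (141 vs 92).
F: worse on duration (94 vs 92).
G: worse on duration (183 vs 92).
H: worse on duration (108 vs 92).
I: worse on duration (182 vs 92).
No option dominates B.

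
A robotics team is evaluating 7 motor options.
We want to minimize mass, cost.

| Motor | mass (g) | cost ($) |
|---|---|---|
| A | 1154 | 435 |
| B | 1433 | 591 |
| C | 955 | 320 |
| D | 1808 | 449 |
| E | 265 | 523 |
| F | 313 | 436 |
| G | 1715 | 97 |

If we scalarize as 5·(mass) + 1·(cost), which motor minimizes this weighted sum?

E

A: 5·1154 + 1·435 = 6205
B: 5·1433 + 1·591 = 7756
C: 5·955 + 1·320 = 5095
D: 5·1808 + 1·449 = 9489
E: 5·265 + 1·523 = 1848
F: 5·313 + 1·436 = 2001
G: 5·1715 + 1·97 = 8672
Lowest: E at 1848.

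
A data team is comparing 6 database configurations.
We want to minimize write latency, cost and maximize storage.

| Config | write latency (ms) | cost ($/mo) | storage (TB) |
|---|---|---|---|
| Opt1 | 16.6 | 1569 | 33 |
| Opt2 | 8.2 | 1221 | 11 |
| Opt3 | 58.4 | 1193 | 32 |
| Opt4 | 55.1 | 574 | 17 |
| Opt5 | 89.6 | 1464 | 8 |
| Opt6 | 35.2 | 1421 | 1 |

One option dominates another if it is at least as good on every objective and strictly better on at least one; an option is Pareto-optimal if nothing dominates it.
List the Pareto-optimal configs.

Opt1, Opt2, Opt3, Opt4

Opt1: not dominated (best storage).
Opt2: not dominated (best write latency).
Opt3: not dominated.
Opt4: not dominated (best cost).
Opt5: dominated by Opt2 (write latency 8.2≤89.6, cost 1221≤1464, storage 11≥8).
Opt6: dominated by Opt2 (write latency 8.2≤35.2, cost 1221≤1421, storage 11≥1).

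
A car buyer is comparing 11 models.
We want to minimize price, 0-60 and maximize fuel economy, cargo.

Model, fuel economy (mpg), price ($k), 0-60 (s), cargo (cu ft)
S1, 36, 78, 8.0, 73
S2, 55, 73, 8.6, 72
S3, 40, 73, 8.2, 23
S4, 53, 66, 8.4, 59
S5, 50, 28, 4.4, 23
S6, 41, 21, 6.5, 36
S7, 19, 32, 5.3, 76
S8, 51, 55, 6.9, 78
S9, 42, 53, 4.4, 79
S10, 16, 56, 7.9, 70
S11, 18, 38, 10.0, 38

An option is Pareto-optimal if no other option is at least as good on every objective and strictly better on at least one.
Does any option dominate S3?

Yes

S5 vs S3: fuel economy 50≥40, price 28≤73, 0-60 4.4≤8.2, cargo 23≥23 — S5 is at least as good on every objective and strictly better on at least one, so S5 dominates S3.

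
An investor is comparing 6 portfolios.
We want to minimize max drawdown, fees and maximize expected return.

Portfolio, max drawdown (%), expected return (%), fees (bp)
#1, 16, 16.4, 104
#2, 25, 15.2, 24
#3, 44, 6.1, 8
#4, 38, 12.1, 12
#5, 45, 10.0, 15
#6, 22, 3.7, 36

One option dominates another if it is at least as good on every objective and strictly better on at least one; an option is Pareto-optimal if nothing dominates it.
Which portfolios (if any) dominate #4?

#1: worse on fees (104 vs 12).
#2: worse on fees (24 vs 12).
#3: worse on max drawdown (44 vs 38).
#5: worse on max drawdown (45 vs 38).
#6: worse on expected return (3.7 vs 12.1).
No option dominates #4.

none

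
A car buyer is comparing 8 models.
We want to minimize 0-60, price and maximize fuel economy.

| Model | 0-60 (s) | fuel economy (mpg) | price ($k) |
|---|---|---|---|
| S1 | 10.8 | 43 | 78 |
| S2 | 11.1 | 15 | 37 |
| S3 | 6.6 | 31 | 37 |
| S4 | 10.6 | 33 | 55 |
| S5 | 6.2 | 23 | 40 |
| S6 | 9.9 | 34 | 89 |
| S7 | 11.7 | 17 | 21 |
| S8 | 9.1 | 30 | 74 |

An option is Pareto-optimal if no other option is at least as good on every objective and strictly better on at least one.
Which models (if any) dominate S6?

none

S1: worse on 0-60 (10.8 vs 9.9).
S2: worse on 0-60 (11.1 vs 9.9).
S3: worse on fuel economy (31 vs 34).
S4: worse on 0-60 (10.6 vs 9.9).
S5: worse on fuel economy (23 vs 34).
S7: worse on 0-60 (11.7 vs 9.9).
S8: worse on fuel economy (30 vs 34).
No option dominates S6.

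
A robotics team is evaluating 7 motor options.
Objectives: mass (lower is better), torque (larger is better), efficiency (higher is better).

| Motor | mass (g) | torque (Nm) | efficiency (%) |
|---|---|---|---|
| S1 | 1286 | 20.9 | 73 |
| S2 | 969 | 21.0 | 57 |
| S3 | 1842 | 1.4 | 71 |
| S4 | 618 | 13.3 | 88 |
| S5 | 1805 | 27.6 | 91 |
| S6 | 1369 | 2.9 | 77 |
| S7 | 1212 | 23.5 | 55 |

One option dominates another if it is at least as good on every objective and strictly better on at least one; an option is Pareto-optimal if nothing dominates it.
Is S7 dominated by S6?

No

S6 vs S7: S6 is worse on mass (1369 vs 1212), so it does not dominate S7.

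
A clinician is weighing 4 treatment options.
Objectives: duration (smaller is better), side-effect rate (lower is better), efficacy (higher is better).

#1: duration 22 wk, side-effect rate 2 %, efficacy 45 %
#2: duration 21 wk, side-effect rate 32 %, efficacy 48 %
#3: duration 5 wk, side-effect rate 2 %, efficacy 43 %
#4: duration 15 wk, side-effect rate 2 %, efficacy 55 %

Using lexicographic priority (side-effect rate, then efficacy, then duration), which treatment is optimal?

First minimize side-effect rate: best is 2, kept {#1, #3, #4}.
Then maximize efficacy: best is 55, kept {#4}.

#4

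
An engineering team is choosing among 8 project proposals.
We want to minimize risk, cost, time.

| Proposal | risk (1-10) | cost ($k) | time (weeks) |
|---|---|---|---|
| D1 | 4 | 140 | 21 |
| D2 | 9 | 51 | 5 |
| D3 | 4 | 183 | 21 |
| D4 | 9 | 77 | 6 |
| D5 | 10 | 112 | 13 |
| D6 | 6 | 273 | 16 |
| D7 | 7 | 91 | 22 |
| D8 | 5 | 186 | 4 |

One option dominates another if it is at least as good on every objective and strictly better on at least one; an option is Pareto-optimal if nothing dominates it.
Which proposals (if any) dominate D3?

D1: risk 4≤4, cost 140≤183, time 21≤21 — dominates D3.
Others (D2, D4, D5, D6, D7, D8) are each worse than D3 on at least one objective.

D1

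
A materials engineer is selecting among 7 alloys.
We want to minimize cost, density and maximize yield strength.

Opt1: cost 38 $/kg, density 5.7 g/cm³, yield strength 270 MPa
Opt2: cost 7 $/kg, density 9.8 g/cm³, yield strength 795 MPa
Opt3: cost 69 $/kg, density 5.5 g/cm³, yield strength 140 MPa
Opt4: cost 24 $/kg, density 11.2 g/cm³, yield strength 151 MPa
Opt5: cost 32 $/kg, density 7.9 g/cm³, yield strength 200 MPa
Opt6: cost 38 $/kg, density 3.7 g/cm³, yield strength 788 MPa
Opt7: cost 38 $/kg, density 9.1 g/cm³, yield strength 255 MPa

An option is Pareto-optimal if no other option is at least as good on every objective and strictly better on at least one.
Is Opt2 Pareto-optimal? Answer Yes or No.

Yes

Opt1: worse on cost (38 vs 7).
Opt3: worse on cost (69 vs 7).
Opt4: worse on cost (24 vs 7).
Opt5: worse on cost (32 vs 7).
Opt6: worse on cost (38 vs 7).
Opt7: worse on cost (38 vs 7).
No option is at least as good as Opt2 on every objective and strictly better on one.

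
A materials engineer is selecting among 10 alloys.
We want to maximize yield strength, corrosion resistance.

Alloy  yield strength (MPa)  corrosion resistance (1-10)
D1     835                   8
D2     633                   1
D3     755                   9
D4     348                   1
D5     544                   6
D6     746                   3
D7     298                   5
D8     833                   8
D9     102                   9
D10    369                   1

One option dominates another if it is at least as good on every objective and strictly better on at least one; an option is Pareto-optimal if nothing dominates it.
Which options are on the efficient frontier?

D1: not dominated (best yield strength).
D2: dominated by D1 (yield strength 835≥633, corrosion resistance 8≥1).
D3: not dominated.
D4: dominated by D1 (yield strength 835≥348, corrosion resistance 8≥1).
D5: dominated by D1 (yield strength 835≥544, corrosion resistance 8≥6).
D6: dominated by D1 (yield strength 835≥746, corrosion resistance 8≥3).
D7: dominated by D1 (yield strength 835≥298, corrosion resistance 8≥5).
D8: dominated by D1 (yield strength 835≥833, corrosion resistance 8≥8).
D9: dominated by D3 (yield strength 755≥102, corrosion resistance 9≥9).
D10: dominated by D1 (yield strength 835≥369, corrosion resistance 8≥1).

D1, D3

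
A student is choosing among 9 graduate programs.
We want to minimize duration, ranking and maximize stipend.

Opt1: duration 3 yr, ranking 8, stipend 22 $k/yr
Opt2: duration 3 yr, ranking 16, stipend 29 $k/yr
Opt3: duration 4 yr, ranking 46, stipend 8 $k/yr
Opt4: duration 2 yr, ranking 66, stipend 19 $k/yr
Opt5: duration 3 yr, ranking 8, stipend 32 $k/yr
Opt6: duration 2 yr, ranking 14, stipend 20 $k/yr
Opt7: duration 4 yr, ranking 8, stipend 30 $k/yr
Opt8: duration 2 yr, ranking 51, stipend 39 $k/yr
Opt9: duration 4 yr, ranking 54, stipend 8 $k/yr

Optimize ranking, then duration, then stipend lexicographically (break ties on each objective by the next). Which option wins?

Opt5

First minimize ranking: best is 8, kept {Opt1, Opt5, Opt7}.
Then minimize duration: best is 3, kept {Opt1, Opt5}.
Then maximize stipend: best is 32, kept {Opt5}.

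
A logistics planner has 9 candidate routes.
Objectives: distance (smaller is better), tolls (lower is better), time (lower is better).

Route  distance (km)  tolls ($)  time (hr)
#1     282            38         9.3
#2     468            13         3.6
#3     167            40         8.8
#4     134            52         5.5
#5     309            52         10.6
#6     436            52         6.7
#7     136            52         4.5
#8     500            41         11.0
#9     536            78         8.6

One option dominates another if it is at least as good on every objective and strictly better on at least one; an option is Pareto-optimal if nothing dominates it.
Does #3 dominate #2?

#3 vs #2: #3 is worse on tolls (40 vs 13), so it does not dominate #2.

No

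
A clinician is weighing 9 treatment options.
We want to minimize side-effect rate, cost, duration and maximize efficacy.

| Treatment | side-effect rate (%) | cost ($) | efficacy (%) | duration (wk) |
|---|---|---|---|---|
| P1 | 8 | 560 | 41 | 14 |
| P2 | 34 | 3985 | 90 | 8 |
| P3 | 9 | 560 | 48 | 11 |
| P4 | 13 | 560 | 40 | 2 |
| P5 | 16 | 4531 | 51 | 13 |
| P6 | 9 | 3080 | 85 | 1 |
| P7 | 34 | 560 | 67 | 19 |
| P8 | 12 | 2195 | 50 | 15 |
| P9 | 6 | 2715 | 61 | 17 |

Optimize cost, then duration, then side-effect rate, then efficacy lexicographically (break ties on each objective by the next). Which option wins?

First minimize cost: best is 560, kept {P1, P3, P4, P7}.
Then minimize duration: best is 2, kept {P4}.

P4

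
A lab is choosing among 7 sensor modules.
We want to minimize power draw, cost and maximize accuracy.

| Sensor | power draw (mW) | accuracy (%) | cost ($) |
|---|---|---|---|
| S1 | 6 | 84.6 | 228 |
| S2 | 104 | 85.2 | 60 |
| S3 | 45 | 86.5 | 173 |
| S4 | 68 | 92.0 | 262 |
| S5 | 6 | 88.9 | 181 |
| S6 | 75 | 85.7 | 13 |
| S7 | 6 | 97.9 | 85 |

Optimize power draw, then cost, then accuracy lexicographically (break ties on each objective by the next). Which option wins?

S7

First minimize power draw: best is 6, kept {S1, S5, S7}.
Then minimize cost: best is 85, kept {S7}.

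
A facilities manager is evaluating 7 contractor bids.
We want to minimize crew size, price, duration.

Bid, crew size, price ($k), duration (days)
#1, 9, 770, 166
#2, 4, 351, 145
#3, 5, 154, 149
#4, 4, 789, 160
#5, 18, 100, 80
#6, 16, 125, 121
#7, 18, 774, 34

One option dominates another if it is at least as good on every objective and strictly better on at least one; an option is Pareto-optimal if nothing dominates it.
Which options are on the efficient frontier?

#1: dominated by #2 (crew size 4≤9, price 351≤770, duration 145≤166).
#2: not dominated.
#3: not dominated.
#4: dominated by #2 (crew size 4≤4, price 351≤789, duration 145≤160).
#5: not dominated (best price).
#6: not dominated.
#7: not dominated (best duration).

#2, #3, #5, #6, #7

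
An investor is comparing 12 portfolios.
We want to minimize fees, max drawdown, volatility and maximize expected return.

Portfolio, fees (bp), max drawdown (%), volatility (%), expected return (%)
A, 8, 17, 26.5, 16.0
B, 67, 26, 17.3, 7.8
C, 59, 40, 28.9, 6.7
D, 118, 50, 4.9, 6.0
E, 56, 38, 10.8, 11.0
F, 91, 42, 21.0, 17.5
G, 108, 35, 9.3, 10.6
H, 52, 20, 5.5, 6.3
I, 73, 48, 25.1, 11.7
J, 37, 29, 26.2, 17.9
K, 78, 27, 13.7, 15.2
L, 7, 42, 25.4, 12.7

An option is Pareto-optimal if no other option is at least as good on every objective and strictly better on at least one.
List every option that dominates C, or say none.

A: fees 8≤59, max drawdown 17≤40, volatility 26.5≤28.9, expected return 16.0≥6.7 — dominates C.
E: fees 56≤59, max drawdown 38≤40, volatility 10.8≤28.9, expected return 11.0≥6.7 — dominates C.
J: fees 37≤59, max drawdown 29≤40, volatility 26.2≤28.9, expected return 17.9≥6.7 — dominates C.
Others (B, D, F, G, H, I, K, L) are each worse than C on at least one objective.

A, E, J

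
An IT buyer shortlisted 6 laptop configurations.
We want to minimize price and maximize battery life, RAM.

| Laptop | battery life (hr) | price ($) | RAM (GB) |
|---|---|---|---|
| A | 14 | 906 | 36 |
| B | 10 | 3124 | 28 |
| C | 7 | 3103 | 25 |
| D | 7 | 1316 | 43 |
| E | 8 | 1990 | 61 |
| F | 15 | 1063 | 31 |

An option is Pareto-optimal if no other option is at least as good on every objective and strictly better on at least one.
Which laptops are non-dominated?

A, D, E, F

A: not dominated (best price).
B: dominated by A (battery life 14≥10, price 906≤3124, RAM 36≥28).
C: dominated by A (battery life 14≥7, price 906≤3103, RAM 36≥25).
D: not dominated.
E: not dominated (best RAM).
F: not dominated (best battery life).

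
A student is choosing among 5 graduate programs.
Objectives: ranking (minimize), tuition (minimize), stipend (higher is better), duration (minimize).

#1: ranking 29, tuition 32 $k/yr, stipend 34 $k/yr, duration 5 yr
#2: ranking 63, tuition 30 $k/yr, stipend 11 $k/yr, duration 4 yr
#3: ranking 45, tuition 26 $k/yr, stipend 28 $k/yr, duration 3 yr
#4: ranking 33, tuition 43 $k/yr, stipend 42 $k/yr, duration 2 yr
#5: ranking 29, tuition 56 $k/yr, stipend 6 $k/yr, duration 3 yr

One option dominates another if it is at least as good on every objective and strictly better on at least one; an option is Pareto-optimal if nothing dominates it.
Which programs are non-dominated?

#1, #3, #4, #5

#1: not dominated.
#2: dominated by #3 (ranking 45≤63, tuition 26≤30, stipend 28≥11, duration 3≤4).
#3: not dominated (best tuition).
#4: not dominated (best stipend).
#5: not dominated.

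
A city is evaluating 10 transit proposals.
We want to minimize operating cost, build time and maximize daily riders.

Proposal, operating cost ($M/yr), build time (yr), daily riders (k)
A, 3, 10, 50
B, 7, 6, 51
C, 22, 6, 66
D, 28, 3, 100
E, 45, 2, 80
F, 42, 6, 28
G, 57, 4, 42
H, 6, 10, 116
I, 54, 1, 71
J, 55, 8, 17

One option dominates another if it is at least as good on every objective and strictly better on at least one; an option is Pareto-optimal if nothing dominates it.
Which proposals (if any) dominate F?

B, C, D

B: operating cost 7≤42, build time 6≤6, daily riders 51≥28 — dominates F.
C: operating cost 22≤42, build time 6≤6, daily riders 66≥28 — dominates F.
D: operating cost 28≤42, build time 3≤6, daily riders 100≥28 — dominates F.
Others (A, E, G, H, I, J) are each worse than F on at least one objective.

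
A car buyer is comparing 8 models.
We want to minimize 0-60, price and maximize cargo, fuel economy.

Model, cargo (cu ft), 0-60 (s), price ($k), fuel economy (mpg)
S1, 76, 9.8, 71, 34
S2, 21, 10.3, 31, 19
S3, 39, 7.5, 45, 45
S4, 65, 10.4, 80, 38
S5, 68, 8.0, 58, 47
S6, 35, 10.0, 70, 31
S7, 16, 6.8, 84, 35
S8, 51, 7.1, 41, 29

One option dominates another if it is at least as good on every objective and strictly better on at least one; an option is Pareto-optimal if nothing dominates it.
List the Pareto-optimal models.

S1: not dominated (best cargo).
S2: not dominated (best price).
S3: not dominated.
S4: dominated by S5 (cargo 68≥65, 0-60 8.0≤10.4, price 58≤80, fuel economy 47≥38).
S5: not dominated (best fuel economy).
S6: dominated by S3 (cargo 39≥35, 0-60 7.5≤10.0, price 45≤70, fuel economy 45≥31).
S7: not dominated (best 0-60).
S8: not dominated.

S1, S2, S3, S5, S7, S8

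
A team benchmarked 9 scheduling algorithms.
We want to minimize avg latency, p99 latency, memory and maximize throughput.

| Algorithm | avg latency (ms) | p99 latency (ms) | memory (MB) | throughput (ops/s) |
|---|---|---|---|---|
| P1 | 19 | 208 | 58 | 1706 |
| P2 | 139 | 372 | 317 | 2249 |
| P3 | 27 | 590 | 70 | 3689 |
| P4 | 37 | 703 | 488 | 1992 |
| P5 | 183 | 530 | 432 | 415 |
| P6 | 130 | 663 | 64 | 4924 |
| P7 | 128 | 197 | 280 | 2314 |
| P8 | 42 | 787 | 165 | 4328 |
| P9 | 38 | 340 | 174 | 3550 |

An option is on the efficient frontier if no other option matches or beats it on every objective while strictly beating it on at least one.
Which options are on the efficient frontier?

P1, P3, P6, P7, P8, P9

P1: not dominated (best avg latency).
P2: dominated by P7 (avg latency 128≤139, p99 latency 197≤372, memory 280≤317, throughput 2314≥2249).
P3: not dominated.
P4: dominated by P3 (avg latency 27≤37, p99 latency 590≤703, memory 70≤488, throughput 3689≥1992).
P5: dominated by P1 (avg latency 19≤183, p99 latency 208≤530, memory 58≤432, throughput 1706≥415).
P6: not dominated (best throughput).
P7: not dominated (best p99 latency).
P8: not dominated.
P9: not dominated.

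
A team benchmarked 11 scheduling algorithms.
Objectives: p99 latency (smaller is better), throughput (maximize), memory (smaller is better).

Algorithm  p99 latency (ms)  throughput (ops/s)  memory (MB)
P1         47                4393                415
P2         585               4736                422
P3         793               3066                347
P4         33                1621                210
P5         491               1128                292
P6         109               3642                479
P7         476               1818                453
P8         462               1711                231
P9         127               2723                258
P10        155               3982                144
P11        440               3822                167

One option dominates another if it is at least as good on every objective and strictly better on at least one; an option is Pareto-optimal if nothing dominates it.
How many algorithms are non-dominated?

P1: not dominated.
P2: not dominated (best throughput).
P3: dominated by P10 (p99 latency 155≤793, throughput 3982≥3066, memory 144≤347).
P4: not dominated (best p99 latency).
P5: dominated by P4 (p99 latency 33≤491, throughput 1621≥1128, memory 210≤292).
P6: dominated by P1 (p99 latency 47≤109, throughput 4393≥3642, memory 415≤479).
P7: dominated by P1 (p99 latency 47≤476, throughput 4393≥1818, memory 415≤453).
P8: dominated by P10 (p99 latency 155≤462, throughput 3982≥1711, memory 144≤231).
P9: not dominated.
P10: not dominated (best memory).
P11: dominated by P10 (p99 latency 155≤440, throughput 3982≥3822, memory 144≤167).
Pareto-optimal: P1, P2, P4, P9, P10 → 5.

5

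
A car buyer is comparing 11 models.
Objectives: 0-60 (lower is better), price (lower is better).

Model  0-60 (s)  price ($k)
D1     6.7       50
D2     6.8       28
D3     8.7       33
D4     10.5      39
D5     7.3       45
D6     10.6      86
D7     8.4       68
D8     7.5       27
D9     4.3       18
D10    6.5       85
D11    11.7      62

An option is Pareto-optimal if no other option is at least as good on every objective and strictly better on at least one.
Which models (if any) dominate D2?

D9

D9: 0-60 4.3≤6.8, price 18≤28 — dominates D2.
Others (D1, D3, D4, D5, D6, D7, D8, D10, D11) are each worse than D2 on at least one objective.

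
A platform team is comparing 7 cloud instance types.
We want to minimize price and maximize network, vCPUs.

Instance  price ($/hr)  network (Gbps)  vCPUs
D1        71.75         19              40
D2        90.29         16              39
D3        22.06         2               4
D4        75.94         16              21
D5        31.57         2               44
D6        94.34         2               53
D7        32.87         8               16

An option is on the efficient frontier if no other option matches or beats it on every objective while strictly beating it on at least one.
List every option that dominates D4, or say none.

D1

D1: price 71.75≤75.94, network 19≥16, vCPUs 40≥21 — dominates D4.
Others (D2, D3, D5, D6, D7) are each worse than D4 on at least one objective.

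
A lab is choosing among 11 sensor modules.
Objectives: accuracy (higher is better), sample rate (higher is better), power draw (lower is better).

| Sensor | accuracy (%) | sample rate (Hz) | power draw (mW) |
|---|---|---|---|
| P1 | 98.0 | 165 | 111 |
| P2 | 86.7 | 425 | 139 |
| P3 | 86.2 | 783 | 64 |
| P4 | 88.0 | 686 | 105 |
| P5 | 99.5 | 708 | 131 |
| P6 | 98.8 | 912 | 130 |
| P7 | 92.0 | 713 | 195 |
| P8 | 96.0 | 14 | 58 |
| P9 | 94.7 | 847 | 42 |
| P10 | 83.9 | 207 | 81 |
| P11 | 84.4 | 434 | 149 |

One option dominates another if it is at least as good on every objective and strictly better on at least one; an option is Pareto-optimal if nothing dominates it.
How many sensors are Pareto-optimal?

5

P1: not dominated.
P2: dominated by P4 (accuracy 88.0≥86.7, sample rate 686≥425, power draw 105≤139).
P3: dominated by P9 (accuracy 94.7≥86.2, sample rate 847≥783, power draw 42≤64).
P4: dominated by P9 (accuracy 94.7≥88.0, sample rate 847≥686, power draw 42≤105).
P5: not dominated (best accuracy).
P6: not dominated (best sample rate).
P7: dominated by P6 (accuracy 98.8≥92.0, sample rate 912≥713, power draw 130≤195).
P8: not dominated.
P9: not dominated (best power draw).
P10: dominated by P3 (accuracy 86.2≥83.9, sample rate 783≥207, power draw 64≤81).
P11: dominated by P3 (accuracy 86.2≥84.4, sample rate 783≥434, power draw 64≤149).
Pareto-optimal: P1, P5, P6, P8, P9 → 5.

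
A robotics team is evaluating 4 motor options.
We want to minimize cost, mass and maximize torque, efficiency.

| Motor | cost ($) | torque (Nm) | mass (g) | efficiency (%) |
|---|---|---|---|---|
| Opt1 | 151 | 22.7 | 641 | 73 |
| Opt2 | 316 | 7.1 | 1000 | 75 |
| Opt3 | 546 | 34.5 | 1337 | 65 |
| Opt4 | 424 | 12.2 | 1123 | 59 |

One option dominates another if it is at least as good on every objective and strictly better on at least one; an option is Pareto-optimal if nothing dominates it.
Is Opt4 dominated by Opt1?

Yes

Opt1 vs Opt4: cost 151≤424, torque 22.7≥12.2, mass 641≤1123, efficiency 73≥59 — Opt1 is at least as good on every objective with at least one strict improvement.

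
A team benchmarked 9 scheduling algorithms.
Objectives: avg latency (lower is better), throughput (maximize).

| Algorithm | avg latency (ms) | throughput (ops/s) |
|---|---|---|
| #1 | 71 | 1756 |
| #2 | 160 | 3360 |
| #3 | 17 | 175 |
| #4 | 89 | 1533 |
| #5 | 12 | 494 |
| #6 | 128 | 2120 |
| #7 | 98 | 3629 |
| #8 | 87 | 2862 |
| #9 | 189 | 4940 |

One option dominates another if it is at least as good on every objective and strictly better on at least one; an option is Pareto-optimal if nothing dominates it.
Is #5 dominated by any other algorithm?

No

#1: worse on avg latency (71 vs 12).
#2: worse on avg latency (160 vs 12).
#3: worse on avg latency (17 vs 12).
#4: worse on avg latency (89 vs 12).
#6: worse on avg latency (128 vs 12).
#7: worse on avg latency (98 vs 12).
#8: worse on avg latency (87 vs 12).
#9: worse on avg latency (189 vs 12).
No option is at least as good as #5 on every objective and strictly better on one.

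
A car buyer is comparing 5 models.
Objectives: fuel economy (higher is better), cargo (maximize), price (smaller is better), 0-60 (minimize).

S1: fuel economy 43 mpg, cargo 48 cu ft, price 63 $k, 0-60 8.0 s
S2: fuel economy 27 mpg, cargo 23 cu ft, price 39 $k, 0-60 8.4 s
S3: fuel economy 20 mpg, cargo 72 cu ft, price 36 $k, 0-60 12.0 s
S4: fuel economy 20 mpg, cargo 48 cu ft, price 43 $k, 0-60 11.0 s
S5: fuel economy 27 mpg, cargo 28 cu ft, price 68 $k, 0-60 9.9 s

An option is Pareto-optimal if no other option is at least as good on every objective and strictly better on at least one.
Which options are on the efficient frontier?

S1, S2, S3, S4

S1: not dominated (best fuel economy).
S2: not dominated.
S3: not dominated (best cargo).
S4: not dominated.
S5: dominated by S1 (fuel economy 43≥27, cargo 48≥28, price 63≤68, 0-60 8.0≤9.9).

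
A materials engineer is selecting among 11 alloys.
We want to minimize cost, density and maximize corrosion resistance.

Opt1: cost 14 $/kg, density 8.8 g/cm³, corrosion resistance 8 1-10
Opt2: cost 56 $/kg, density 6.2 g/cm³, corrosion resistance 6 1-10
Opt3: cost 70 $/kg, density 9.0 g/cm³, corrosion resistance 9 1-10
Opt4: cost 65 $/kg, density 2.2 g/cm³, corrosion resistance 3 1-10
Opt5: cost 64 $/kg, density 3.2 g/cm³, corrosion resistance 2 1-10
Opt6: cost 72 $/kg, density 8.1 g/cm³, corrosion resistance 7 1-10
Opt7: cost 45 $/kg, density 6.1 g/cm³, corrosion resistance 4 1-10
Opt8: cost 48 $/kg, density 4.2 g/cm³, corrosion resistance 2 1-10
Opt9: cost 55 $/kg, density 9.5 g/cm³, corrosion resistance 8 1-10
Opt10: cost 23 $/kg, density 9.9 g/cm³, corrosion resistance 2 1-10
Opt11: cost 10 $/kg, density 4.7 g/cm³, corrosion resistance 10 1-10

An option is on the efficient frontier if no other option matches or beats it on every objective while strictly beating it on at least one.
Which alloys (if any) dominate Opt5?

none

Opt1: worse on density (8.8 vs 3.2).
Opt2: worse on density (6.2 vs 3.2).
Opt3: worse on cost (70 vs 64).
Opt4: worse on cost (65 vs 64).
Opt6: worse on cost (72 vs 64).
Opt7: worse on density (6.1 vs 3.2).
Opt8: worse on density (4.2 vs 3.2).
Opt9: worse on density (9.5 vs 3.2).
Opt10: worse on density (9.9 vs 3.2).
Opt11: worse on density (4.7 vs 3.2).
No option dominates Opt5.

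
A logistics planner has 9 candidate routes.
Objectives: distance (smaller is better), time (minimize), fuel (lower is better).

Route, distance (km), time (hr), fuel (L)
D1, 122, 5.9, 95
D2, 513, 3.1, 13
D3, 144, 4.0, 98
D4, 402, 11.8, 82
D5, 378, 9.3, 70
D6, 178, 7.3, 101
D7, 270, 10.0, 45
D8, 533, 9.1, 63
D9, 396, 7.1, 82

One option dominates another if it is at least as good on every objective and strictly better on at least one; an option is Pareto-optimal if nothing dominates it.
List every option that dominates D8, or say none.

D2: distance 513≤533, time 3.1≤9.1, fuel 13≤63 — dominates D8.
Others (D1, D3, D4, D5, D6, D7, D9) are each worse than D8 on at least one objective.

D2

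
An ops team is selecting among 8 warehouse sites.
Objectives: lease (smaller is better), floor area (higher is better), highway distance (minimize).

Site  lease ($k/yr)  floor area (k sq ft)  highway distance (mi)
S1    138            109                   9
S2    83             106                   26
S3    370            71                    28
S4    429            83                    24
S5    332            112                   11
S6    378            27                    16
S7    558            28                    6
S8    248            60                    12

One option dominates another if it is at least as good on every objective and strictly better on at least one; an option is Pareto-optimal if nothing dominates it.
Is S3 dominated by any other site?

S1 vs S3: lease 138≤370, floor area 109≥71, highway distance 9≤28 — S1 is at least as good on every objective and strictly better on at least one, so S1 dominates S3.

Yes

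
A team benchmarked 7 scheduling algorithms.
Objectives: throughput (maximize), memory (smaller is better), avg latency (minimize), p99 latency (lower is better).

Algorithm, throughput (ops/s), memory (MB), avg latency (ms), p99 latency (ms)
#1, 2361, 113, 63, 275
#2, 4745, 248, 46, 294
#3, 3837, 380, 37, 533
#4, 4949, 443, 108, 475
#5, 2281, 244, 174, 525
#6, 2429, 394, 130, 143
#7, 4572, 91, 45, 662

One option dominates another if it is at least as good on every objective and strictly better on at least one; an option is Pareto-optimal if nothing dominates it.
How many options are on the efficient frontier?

#1: not dominated.
#2: not dominated.
#3: not dominated (best avg latency).
#4: not dominated (best throughput).
#5: dominated by #1 (throughput 2361≥2281, memory 113≤244, avg latency 63≤174, p99 latency 275≤525).
#6: not dominated (best p99 latency).
#7: not dominated (best memory).
Pareto-optimal: #1, #2, #3, #4, #6, #7 → 6.

6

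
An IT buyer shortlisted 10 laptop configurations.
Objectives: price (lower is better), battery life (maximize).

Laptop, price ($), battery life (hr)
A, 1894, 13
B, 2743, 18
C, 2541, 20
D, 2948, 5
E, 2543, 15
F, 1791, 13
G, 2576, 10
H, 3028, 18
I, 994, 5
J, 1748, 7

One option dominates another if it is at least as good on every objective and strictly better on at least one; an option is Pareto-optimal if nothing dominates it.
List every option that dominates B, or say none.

C

C: price 2541≤2743, battery life 20≥18 — dominates B.
Others (A, D, E, F, G, H, I, J) are each worse than B on at least one objective.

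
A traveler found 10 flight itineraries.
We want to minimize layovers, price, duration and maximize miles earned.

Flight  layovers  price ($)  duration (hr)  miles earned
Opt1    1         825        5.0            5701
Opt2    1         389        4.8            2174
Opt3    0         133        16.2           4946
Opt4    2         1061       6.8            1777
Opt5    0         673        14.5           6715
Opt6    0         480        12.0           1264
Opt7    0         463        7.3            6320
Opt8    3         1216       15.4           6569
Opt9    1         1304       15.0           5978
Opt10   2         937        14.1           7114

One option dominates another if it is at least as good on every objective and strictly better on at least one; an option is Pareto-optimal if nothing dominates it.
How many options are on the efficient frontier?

6

Opt1: not dominated.
Opt2: not dominated (best duration).
Opt3: not dominated (best price).
Opt4: dominated by Opt1 (layovers 1≤2, price 825≤1061, duration 5.0≤6.8, miles earned 5701≥1777).
Opt5: not dominated.
Opt6: dominated by Opt7 (layovers 0≤0, price 463≤480, duration 7.3≤12.0, miles earned 6320≥1264).
Opt7: not dominated.
Opt8: dominated by Opt5 (layovers 0≤3, price 673≤1216, duration 14.5≤15.4, miles earned 6715≥6569).
Opt9: dominated by Opt5 (layovers 0≤1, price 673≤1304, duration 14.5≤15.0, miles earned 6715≥5978).
Opt10: not dominated (best miles earned).
Pareto-optimal: Opt1, Opt2, Opt3, Opt5, Opt7, Opt10 → 6.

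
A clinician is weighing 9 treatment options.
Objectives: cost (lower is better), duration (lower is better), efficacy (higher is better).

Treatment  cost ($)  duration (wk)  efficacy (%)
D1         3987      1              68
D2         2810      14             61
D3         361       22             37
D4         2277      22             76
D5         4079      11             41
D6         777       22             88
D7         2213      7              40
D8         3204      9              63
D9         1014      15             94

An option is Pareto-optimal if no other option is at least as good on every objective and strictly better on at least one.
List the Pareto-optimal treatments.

D1, D2, D3, D6, D7, D8, D9

D1: not dominated (best duration).
D2: not dominated.
D3: not dominated (best cost).
D4: dominated by D6 (cost 777≤2277, duration 22≤22, efficacy 88≥76).
D5: dominated by D1 (cost 3987≤4079, duration 1≤11, efficacy 68≥41).
D6: not dominated.
D7: not dominated.
D8: not dominated.
D9: not dominated (best efficacy).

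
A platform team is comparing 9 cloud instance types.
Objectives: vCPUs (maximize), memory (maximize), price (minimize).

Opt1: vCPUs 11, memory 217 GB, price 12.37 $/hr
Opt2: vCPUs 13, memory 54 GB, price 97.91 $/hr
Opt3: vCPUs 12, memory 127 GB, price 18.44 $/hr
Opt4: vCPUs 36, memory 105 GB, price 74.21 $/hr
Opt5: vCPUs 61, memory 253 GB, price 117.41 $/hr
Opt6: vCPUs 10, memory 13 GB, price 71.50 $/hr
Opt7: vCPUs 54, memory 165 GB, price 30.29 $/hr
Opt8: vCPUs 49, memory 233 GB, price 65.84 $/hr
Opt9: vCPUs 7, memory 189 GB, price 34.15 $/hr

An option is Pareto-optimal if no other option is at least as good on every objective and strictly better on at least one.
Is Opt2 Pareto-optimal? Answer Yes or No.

No

Opt4 vs Opt2: vCPUs 36≥13, memory 105≥54, price 74.21≤97.91 — Opt4 is at least as good on every objective and strictly better on at least one, so Opt4 dominates Opt2.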